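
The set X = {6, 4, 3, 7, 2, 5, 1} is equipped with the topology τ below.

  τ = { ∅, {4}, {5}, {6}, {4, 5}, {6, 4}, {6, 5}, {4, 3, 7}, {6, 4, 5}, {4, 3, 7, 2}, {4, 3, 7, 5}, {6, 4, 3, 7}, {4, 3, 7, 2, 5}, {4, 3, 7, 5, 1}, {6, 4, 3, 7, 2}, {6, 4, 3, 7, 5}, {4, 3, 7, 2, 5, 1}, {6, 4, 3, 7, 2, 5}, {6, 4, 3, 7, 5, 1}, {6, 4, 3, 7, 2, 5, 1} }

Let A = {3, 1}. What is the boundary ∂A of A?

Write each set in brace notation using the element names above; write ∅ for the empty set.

opens ⊆ A: ∅; union → int = ∅
complement {6, 4, 7, 2, 5}; its interior {6, 4, 5}; cl(A) = X∖{6, 4, 5} = {3, 7, 2, 1}
boundary = {3, 7, 2, 1} ∖ ∅ = {3, 7, 2, 1}

{3, 7, 2, 1}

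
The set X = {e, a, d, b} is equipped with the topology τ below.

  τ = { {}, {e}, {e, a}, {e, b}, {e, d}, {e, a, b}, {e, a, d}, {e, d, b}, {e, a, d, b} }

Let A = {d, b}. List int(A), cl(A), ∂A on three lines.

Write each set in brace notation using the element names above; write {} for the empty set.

interior: largest open inside A is {} (from {})
cl via duality: int({e, a}) = {e, a}, so X∖{e, a} = {d, b}
cl∖int = {d, b}

int(A) = {}
cl(A)  = {d, b}
∂A     = {d, b}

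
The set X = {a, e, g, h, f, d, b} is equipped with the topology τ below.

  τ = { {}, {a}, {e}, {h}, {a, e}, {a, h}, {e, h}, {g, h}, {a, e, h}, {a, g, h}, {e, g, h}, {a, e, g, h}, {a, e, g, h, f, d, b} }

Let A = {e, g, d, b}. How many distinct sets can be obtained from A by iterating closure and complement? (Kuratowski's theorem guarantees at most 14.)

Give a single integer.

complement {a, h, f}; its interior {a, h}; cl(A) = X∖{a, h} = {e, g, f, d, b}
With k = closure, c = complement:
  1. A     = {e, g, d, b}
  2. kA    = {e, g, f, d, b}
  3. cA    = {a, h, f}
  4. ckA   = {a, h}
  5. kcA   = {a, g, h, f, d, b}
  6. ckcA  = {e}
  7. kckcA = {e, f, d, b}
  8. ckckcA = {a, g, h}
k, c of each give nothing new

8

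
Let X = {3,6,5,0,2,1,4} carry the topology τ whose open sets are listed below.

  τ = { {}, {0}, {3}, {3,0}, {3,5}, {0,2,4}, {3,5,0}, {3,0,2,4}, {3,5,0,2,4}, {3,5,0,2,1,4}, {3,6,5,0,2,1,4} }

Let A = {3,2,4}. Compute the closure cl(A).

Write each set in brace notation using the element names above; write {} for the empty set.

X∖A={6,5,0,1}, int(X∖A)={0}, hence cl(A)={3,6,5,2,1,4}

{3,6,5,2,1,4}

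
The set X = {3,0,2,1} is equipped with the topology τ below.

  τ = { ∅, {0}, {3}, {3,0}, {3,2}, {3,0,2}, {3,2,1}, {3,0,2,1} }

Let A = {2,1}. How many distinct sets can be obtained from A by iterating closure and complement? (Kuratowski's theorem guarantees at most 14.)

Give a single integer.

cl via duality: int({3,0}) = {3,0}, so X∖{3,0} = {2,1}
Write k for closure, c for complement:
  1. A     = {2,1}
  2. cA    = {3,0}
  3. kcA   = {3,0,2,1}
  4. ckcA  = ∅
applying k or c yields no new set

4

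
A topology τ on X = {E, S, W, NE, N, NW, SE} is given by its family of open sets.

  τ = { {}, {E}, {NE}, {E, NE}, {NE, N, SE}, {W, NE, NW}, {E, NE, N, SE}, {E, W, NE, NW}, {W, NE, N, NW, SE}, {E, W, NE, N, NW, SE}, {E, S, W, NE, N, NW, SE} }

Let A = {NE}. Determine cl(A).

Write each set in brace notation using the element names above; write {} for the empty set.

X∖A={E, S, W, N, NW, SE}, int(X∖A)={E}, hence cl(A)={S, W, NE, N, NW, SE}

{S, W, NE, N, NW, SE}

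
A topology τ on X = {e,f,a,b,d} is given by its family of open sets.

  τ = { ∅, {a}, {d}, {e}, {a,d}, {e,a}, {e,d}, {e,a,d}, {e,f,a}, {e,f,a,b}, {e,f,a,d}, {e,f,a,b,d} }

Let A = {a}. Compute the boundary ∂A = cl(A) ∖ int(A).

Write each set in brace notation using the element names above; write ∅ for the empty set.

interior: largest open inside A is {a} (from ∅, {a})
cl via duality: int({e,f,b,d}) = {e,d}, so X∖{e,d} = {f,a,b}
cl∖int = {f,b}

{f,b}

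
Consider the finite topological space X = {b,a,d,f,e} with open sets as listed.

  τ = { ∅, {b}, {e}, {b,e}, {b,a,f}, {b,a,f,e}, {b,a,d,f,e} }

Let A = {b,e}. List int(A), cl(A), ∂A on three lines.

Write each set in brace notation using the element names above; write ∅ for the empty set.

opens ⊆ A: ∅, {e}, {b}, {b,e}; union → int = {b,e}
complement {a,d,f}; its interior ∅; cl(A) = X∖∅ = {b,a,d,f,e}
boundary = {b,a,d,f,e} ∖ {b,e} = {a,d,f}

int(A) = {b,e}
cl(A)  = {b,a,d,f,e}
∂A     = {a,d,f}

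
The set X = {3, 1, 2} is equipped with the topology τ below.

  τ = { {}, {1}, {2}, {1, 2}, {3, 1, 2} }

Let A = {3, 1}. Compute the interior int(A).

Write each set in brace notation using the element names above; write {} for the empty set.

U open, U⊆A: {}, {1}. int(A) = ⋃ = {1}

{1}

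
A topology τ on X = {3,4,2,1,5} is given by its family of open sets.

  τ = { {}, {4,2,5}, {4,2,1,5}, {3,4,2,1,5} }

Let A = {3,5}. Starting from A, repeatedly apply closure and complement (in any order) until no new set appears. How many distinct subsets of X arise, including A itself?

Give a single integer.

4

complement {4,2,1}; its interior {}; cl(A) = X∖{} = {3,4,2,1,5}
With k = closure, c = complement:
  1. A     = {3,5}
  2. kA    = {3,4,2,1,5}
  3. cA    = {4,2,1}
  4. ckA   = {}
k, c of each give nothing new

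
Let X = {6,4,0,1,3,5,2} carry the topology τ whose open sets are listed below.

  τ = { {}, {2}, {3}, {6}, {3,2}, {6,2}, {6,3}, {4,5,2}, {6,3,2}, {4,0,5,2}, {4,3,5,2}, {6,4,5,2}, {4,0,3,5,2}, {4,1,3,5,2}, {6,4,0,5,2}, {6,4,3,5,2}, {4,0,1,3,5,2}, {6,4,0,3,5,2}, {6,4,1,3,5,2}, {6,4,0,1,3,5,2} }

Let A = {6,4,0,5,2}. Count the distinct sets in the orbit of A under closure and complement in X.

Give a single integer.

4

X∖A={1,3}, int(X∖A)={3}, hence cl(A)={6,4,0,1,5,2}
Orbit (k=closure, c=complement):
  1. A     = {6,4,0,5,2}
  2. kA    = {6,4,0,1,5,2}
  3. cA    = {1,3}
  4. ckA   = {3}
(closed under both — stop)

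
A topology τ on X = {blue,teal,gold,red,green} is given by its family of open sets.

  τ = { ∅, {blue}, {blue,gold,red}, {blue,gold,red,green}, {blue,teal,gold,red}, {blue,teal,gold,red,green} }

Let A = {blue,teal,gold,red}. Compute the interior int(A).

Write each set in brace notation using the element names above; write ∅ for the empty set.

opens ⊆ A: ∅, {blue}, {blue,gold,red}, {blue,teal,gold,red}; union → int = {blue,teal,gold,red}

{blue,teal,gold,red}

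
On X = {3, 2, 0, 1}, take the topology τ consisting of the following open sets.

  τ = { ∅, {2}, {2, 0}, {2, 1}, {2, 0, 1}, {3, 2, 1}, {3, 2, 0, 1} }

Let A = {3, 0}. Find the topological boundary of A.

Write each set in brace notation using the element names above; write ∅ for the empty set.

open subsets of A: ∅; so int(A) = ∅
closure: X∖int(X∖A) = X∖{2, 1} = {3, 0}
∂A = {3, 0} minus ∅ = {3, 0}

{3, 0}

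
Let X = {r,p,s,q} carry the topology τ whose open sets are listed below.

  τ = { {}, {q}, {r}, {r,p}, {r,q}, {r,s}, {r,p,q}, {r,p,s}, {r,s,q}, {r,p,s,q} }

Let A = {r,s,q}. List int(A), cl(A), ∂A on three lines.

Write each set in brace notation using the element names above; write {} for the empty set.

int(A) = {r,s,q}
cl(A)  = {r,p,s,q}
∂A     = {p}

opens ⊆ A: {}, {q}, {r}, {r,q}, {r,s}, {r,s,q}; union → int = {r,s,q}
complement {p}; its interior {}; cl(A) = X∖{} = {r,p,s,q}
boundary = {r,p,s,q} ∖ {r,s,q} = {p}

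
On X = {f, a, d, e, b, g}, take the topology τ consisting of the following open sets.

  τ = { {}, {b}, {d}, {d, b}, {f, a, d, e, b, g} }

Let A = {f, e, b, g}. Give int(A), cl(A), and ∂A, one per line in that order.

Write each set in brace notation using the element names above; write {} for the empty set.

int(A) = {b}
cl(A)  = {f, a, e, b, g}
∂A     = {f, a, e, g}

U open, U⊆A: {}, {b}. int(A) = ⋃ = {b}
X∖A={a, d}, int(X∖A)={d}, hence cl(A)={f, a, e, b, g}
∂A: remove int from cl → {f, a, e, g}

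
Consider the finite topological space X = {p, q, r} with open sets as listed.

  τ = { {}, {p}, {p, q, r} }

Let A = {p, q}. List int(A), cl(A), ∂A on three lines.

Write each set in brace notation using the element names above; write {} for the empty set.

int(A) = {p}
cl(A)  = {p, q, r}
∂A     = {q, r}

opens ⊆ A: {}, {p}; union → int = {p}
complement {r}; its interior {}; cl(A) = X∖{} = {p, q, r}
boundary = {p, q, r} ∖ {p} = {q, r}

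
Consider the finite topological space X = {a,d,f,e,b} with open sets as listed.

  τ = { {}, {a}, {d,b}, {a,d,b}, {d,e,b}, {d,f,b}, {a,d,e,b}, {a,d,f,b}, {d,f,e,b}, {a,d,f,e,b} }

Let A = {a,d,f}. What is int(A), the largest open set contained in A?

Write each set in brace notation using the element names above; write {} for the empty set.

opens ⊆ A: {}, {a}; union → int = {a}

{a}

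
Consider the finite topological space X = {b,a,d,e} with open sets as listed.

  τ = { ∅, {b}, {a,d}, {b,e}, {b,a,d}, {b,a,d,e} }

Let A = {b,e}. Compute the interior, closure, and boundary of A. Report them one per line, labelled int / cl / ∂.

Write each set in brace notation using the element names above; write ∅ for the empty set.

int(A) = {b,e}
cl(A)  = {b,e}
∂A     = ∅

interior: largest open inside A is {b,e} (from ∅, {b}, {b,e})
cl via duality: int({a,d}) = {a,d}, so X∖{a,d} = {b,e}
cl∖int = ∅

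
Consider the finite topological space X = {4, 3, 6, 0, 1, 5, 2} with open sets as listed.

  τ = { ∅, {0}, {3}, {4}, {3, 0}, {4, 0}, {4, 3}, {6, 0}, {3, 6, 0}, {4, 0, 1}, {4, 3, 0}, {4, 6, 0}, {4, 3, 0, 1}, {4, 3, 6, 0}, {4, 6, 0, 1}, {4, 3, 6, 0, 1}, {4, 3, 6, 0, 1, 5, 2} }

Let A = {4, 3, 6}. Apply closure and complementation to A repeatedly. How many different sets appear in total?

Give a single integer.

8

complement {0, 1, 5, 2}; its interior {0}; cl(A) = X∖{0} = {4, 3, 6, 1, 5, 2}
With k = closure, c = complement:
  1. A     = {4, 3, 6}
  2. kA    = {4, 3, 6, 1, 5, 2}
  3. cA    = {0, 1, 5, 2}
  4. ckA   = {0}
  5. kcA   = {6, 0, 1, 5, 2}
  6. ckcA  = {4, 3}
  7. kckcA = {4, 3, 1, 5, 2}
  8. ckckcA = {6, 0}
k, c of each give nothing new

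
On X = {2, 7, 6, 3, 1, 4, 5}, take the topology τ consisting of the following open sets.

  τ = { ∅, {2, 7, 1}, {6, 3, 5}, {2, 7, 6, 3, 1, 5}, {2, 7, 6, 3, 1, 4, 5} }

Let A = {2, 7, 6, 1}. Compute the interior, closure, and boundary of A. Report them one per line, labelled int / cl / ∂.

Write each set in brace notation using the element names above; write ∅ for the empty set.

open subsets of A: ∅, {2, 7, 1}; so int(A) = {2, 7, 1}
closure: X∖int(X∖A) = X∖∅ = {2, 7, 6, 3, 1, 4, 5}
∂A = {2, 7, 6, 3, 1, 4, 5} minus {2, 7, 1} = {6, 3, 4, 5}

int(A) = {2, 7, 1}
cl(A)  = {2, 7, 6, 3, 1, 4, 5}
∂A     = {6, 3, 4, 5}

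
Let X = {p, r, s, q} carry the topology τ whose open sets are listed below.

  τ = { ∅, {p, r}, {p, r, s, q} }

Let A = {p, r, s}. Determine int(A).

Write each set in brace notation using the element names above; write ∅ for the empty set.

{p, r}

interior: largest open inside A is {p, r} (from ∅, {p, r})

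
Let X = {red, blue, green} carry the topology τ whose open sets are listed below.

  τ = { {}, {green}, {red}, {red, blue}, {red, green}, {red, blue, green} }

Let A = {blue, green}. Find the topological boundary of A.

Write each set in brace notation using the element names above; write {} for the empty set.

{blue}

interior: largest open inside A is {green} (from {}, {green})
cl via duality: int({red}) = {red}, so X∖{red} = {blue, green}
cl∖int = {blue}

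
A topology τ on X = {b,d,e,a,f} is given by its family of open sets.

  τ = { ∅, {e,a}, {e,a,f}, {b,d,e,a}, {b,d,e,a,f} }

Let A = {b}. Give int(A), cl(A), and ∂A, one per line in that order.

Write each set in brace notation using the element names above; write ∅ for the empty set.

interior: largest open inside A is ∅ (from ∅)
cl via duality: int({d,e,a,f}) = {e,a,f}, so X∖{e,a,f} = {b,d}
cl∖int = {b,d}

int(A) = ∅
cl(A)  = {b,d}
∂A     = {b,d}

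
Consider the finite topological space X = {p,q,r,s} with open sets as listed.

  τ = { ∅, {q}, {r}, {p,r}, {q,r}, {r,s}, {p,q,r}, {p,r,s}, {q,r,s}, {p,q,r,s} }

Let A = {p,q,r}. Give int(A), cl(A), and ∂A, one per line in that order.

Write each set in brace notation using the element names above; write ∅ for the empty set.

interior: largest open inside A is {p,q,r} (from ∅, {q}, {r}, {p,r}, {q,r}, {p,q,r})
cl via duality: int({s}) = ∅, so X∖∅ = {p,q,r,s}
cl∖int = {s}

int(A) = {p,q,r}
cl(A)  = {p,q,r,s}
∂A     = {s}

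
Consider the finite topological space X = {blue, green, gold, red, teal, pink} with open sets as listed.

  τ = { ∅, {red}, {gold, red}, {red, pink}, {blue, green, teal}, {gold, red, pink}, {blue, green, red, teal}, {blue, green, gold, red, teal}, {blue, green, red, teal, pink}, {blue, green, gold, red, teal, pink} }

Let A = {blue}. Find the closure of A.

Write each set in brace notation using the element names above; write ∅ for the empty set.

cl via duality: int({green, gold, red, teal, pink}) = {gold, red, pink}, so X∖{gold, red, pink} = {blue, green, teal}

{blue, green, teal}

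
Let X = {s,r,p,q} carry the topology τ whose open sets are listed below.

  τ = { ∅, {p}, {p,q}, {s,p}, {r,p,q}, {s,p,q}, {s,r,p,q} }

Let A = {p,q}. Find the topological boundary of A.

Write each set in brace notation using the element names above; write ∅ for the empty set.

{s,r}

open subsets of A: ∅, {p}, {p,q}; so int(A) = {p,q}
closure: X∖int(X∖A) = X∖∅ = {s,r,p,q}
∂A = {s,r,p,q} minus {p,q} = {s,r}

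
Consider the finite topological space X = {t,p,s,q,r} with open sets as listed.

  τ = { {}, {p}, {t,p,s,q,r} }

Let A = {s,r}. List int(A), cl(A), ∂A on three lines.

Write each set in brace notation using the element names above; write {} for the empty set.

U open, U⊆A: {}. int(A) = ⋃ = {}
X∖A={t,p,q}, int(X∖A)={p}, hence cl(A)={t,s,q,r}
∂A: remove int from cl → {t,s,q,r}

int(A) = {}
cl(A)  = {t,s,q,r}
∂A     = {t,s,q,r}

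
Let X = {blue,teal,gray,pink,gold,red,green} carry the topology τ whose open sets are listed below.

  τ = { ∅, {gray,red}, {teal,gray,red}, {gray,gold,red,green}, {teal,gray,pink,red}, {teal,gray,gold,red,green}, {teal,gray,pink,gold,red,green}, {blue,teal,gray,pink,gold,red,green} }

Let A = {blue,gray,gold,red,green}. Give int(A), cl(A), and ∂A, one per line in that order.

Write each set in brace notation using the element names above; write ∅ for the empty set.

int(A) = {gray,gold,red,green}
cl(A)  = {blue,teal,gray,pink,gold,red,green}
∂A     = {blue,teal,pink}

U open, U⊆A: ∅, {gray,red}, {gray,gold,red,green}. int(A) = ⋃ = {gray,gold,red,green}
X∖A={teal,pink}, int(X∖A)=∅, hence cl(A)={blue,teal,gray,pink,gold,red,green}
∂A: remove int from cl → {blue,teal,pink}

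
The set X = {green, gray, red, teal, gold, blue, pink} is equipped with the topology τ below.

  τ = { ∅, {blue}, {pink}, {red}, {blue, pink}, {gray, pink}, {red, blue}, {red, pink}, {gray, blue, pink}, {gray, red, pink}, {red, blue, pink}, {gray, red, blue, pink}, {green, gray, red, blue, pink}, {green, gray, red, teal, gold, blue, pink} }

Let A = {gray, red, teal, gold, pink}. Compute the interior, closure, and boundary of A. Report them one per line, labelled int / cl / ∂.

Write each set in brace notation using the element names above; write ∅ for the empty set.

int(A) = {gray, red, pink}
cl(A)  = {green, gray, red, teal, gold, pink}
∂A     = {green, teal, gold}

open subsets of A: ∅, {red}, {pink}, {gray, pink}, {red, pink}, {gray, red, pink}; so int(A) = {gray, red, pink}
closure: X∖int(X∖A) = X∖{blue} = {green, gray, red, teal, gold, pink}
∂A = {green, gray, red, teal, gold, pink} minus {gray, red, pink} = {green, teal, gold}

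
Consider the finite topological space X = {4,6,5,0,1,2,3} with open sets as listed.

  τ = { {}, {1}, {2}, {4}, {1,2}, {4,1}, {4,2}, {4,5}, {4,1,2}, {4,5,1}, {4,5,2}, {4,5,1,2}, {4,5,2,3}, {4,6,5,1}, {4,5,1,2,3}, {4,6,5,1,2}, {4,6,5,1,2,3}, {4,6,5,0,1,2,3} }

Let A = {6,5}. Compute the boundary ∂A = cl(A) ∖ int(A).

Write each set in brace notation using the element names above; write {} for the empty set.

{6,5,0,3}

open subsets of A: {}; so int(A) = {}
closure: X∖int(X∖A) = X∖{4,1,2} = {6,5,0,3}
∂A = {6,5,0,3} minus {} = {6,5,0,3}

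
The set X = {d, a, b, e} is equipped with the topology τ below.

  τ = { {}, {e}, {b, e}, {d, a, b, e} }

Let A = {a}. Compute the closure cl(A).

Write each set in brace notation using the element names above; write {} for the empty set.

cl via duality: int({d, b, e}) = {b, e}, so X∖{b, e} = {d, a}

{d, a}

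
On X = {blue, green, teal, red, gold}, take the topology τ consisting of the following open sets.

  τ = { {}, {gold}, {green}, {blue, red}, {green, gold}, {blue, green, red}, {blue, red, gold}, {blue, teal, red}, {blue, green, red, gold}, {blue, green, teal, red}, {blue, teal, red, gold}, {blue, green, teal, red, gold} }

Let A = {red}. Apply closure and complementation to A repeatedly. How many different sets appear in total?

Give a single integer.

closure: X∖int(X∖A) = X∖{green, gold} = {blue, teal, red}
Let k=closure and c=complement:
  1. A     = {red}
  2. kA    = {blue, teal, red}
  3. cA    = {blue, green, teal, gold}
  4. ckA   = {green, gold}
  5. kcA   = {blue, green, teal, red, gold}
  6. ckcA  = {}
— saturated at 6

6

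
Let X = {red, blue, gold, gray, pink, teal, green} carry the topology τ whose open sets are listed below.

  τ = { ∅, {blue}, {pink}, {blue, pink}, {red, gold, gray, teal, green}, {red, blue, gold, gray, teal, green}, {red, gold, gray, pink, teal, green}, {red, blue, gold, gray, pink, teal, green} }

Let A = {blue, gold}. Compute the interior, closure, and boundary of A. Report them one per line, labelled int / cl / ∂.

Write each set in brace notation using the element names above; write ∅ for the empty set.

int(A) = {blue}
cl(A)  = {red, blue, gold, gray, teal, green}
∂A     = {red, gold, gray, teal, green}

opens ⊆ A: ∅, {blue}; union → int = {blue}
complement {red, gray, pink, teal, green}; its interior {pink}; cl(A) = X∖{pink} = {red, blue, gold, gray, teal, green}
boundary = {red, blue, gold, gray, teal, green} ∖ {blue} = {red, gold, gray, teal, green}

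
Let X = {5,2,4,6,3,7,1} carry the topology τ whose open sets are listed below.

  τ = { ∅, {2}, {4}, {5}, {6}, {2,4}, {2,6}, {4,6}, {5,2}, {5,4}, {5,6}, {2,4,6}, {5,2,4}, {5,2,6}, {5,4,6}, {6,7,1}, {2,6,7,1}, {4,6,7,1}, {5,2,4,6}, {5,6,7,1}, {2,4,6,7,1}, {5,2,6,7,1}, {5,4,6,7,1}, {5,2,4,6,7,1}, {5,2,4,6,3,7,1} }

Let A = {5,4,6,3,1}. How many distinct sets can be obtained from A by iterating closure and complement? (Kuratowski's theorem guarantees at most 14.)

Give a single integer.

8

closure: X∖int(X∖A) = X∖{2} = {5,4,6,3,7,1}
Let k=closure and c=complement:
  1. A     = {5,4,6,3,1}
  2. kA    = {5,4,6,3,7,1}
  3. cA    = {2,7}
  4. ckA   = {2}
  5. kcA   = {2,3,7,1}
  6. kckA  = {2,3}
  7. ckcA  = {5,4,6}
  8. ckckA = {5,4,6,7,1}
— saturated at 8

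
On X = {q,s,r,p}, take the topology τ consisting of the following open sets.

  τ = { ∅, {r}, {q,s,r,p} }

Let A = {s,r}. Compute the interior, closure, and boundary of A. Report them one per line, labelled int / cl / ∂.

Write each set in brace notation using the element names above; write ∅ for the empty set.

opens ⊆ A: ∅, {r}; union → int = {r}
complement {q,p}; its interior ∅; cl(A) = X∖∅ = {q,s,r,p}
boundary = {q,s,r,p} ∖ {r} = {q,s,p}

int(A) = {r}
cl(A)  = {q,s,r,p}
∂A     = {q,s,p}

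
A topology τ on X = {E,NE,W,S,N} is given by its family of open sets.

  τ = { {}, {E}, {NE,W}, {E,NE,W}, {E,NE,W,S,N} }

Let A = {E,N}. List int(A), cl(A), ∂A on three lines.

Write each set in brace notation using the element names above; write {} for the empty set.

U open, U⊆A: {}, {E}. int(A) = ⋃ = {E}
X∖A={NE,W,S}, int(X∖A)={NE,W}, hence cl(A)={E,S,N}
∂A: remove int from cl → {S,N}

int(A) = {E}
cl(A)  = {E,S,N}
∂A     = {S,N}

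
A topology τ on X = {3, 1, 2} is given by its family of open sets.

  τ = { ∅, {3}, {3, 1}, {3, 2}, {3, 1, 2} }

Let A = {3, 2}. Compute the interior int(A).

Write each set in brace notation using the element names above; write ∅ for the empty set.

interior: largest open inside A is {3, 2} (from ∅, {3}, {3, 2})

{3, 2}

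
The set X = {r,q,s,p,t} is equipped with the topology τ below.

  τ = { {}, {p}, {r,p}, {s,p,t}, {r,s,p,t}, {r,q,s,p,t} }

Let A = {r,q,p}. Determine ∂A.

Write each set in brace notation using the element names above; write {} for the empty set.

{q,s,t}

open subsets of A: {}, {p}, {r,p}; so int(A) = {r,p}
closure: X∖int(X∖A) = X∖{} = {r,q,s,p,t}
∂A = {r,q,s,p,t} minus {r,p} = {q,s,t}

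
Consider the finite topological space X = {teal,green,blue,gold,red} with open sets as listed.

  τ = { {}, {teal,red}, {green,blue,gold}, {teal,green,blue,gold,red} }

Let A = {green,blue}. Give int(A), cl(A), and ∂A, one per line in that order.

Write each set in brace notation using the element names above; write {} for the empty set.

int(A) = {}
cl(A)  = {green,blue,gold}
∂A     = {green,blue,gold}

interior: largest open inside A is {} (from {})
cl via duality: int({teal,gold,red}) = {teal,red}, so X∖{teal,red} = {green,blue,gold}
cl∖int = {green,blue,gold}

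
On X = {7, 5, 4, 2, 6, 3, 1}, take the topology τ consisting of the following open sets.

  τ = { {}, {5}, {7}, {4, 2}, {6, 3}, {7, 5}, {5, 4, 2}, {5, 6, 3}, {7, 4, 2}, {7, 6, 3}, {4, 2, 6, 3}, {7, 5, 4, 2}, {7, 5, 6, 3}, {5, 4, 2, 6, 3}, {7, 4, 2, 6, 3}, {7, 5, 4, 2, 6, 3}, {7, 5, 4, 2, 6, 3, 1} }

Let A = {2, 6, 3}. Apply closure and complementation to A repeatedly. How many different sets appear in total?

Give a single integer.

10

cl via duality: int({7, 5, 4, 1}) = {7, 5}, so X∖{7, 5} = {4, 2, 6, 3, 1}
Write k for closure, c for complement:
  1. A     = {2, 6, 3}
  2. kA    = {4, 2, 6, 3, 1}
  3. cA    = {7, 5, 4, 1}
  4. ckA   = {7, 5}
  5. kcA   = {7, 5, 4, 2, 1}
  6. kckA  = {7, 5, 1}
  7. ckcA  = {6, 3}
  8. ckckA = {4, 2, 6, 3}
  9. kckcA = {6, 3, 1}
  10. ckckcA = {7, 5, 4, 2}
applying k or c yields no new set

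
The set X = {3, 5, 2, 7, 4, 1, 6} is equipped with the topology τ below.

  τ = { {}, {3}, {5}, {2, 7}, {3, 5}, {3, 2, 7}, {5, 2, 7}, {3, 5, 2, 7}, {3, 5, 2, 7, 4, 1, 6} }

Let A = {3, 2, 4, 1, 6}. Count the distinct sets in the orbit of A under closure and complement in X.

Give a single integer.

10

complement {5, 7}; its interior {5}; cl(A) = X∖{5} = {3, 2, 7, 4, 1, 6}
With k = closure, c = complement:
  1. A     = {3, 2, 4, 1, 6}
  2. kA    = {3, 2, 7, 4, 1, 6}
  3. cA    = {5, 7}
  4. ckA   = {5}
  5. kcA   = {5, 2, 7, 4, 1, 6}
  6. kckA  = {5, 4, 1, 6}
  7. ckcA  = {3}
  8. ckckA = {3, 2, 7}
  9. kckcA = {3, 4, 1, 6}
  10. ckckcA = {5, 2, 7}
k, c of each give nothing new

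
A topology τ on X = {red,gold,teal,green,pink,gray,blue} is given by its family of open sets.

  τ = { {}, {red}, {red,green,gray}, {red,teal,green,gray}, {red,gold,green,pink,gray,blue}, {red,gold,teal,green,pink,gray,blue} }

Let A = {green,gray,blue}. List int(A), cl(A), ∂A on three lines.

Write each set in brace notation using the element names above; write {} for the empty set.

int(A) = {}
cl(A)  = {gold,teal,green,pink,gray,blue}
∂A     = {gold,teal,green,pink,gray,blue}

interior: largest open inside A is {} (from {})
cl via duality: int({red,gold,teal,pink}) = {red}, so X∖{red} = {gold,teal,green,pink,gray,blue}
cl∖int = {gold,teal,green,pink,gray,blue}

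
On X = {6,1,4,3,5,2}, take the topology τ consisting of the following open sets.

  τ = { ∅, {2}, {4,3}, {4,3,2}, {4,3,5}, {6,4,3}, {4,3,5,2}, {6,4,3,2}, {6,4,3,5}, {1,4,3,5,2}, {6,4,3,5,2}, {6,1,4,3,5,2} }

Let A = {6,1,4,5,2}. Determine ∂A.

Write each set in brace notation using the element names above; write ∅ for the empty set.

{6,1,4,3,5}

interior: largest open inside A is {2} (from ∅, {2})
cl via duality: int({3}) = ∅, so X∖∅ = {6,1,4,3,5,2}
cl∖int = {6,1,4,3,5}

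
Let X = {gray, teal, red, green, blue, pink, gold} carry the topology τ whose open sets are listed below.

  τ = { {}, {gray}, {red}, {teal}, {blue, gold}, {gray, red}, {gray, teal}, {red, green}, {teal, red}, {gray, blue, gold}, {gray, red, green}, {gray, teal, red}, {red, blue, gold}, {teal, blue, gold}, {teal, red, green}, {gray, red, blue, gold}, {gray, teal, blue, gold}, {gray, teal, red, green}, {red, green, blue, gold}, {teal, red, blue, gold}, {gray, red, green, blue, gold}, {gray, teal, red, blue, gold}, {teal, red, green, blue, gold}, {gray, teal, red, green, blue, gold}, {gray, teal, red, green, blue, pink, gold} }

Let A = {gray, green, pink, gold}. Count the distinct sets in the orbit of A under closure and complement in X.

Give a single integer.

closure: X∖int(X∖A) = X∖{teal, red} = {gray, green, blue, pink, gold}
Let k=closure and c=complement:
  1. A     = {gray, green, pink, gold}
  2. kA    = {gray, green, blue, pink, gold}
  3. cA    = {teal, red, blue}
  4. ckA   = {teal, red}
  5. kcA   = {teal, red, green, blue, pink, gold}
  6. kckA  = {teal, red, green, pink}
  7. ckcA  = {gray}
  8. ckckA = {gray, blue, gold}
  9. kckcA = {gray, pink}
  10. kckckA = {gray, blue, pink, gold}
  11. ckckcA = {teal, red, green, blue, gold}
  12. ckckckA = {teal, red, green}
— saturated at 12

12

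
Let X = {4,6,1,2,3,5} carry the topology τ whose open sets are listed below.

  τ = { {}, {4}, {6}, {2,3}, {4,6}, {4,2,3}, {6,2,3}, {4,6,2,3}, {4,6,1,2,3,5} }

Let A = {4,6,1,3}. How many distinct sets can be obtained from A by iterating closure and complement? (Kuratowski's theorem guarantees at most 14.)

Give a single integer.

closure: X∖int(X∖A) = X∖{} = {4,6,1,2,3,5}
Let k=closure and c=complement:
  1. A     = {4,6,1,3}
  2. kA    = {4,6,1,2,3,5}
  3. cA    = {2,5}
  4. ckA   = {}
  5. kcA   = {1,2,3,5}
  6. ckcA  = {4,6}
  7. kckcA = {4,6,1,5}
  8. ckckcA = {2,3}
— saturated at 8

8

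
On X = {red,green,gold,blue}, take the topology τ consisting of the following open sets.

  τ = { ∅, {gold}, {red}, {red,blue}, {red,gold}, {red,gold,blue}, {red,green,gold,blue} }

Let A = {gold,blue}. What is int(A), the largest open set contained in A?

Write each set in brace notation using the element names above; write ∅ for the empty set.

{gold}

open subsets of A: ∅, {gold}; so int(A) = {gold}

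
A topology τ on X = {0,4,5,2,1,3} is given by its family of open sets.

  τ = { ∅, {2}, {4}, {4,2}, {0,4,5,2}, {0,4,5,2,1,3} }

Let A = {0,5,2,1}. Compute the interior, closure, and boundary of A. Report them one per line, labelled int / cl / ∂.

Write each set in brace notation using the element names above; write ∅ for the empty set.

open subsets of A: ∅, {2}; so int(A) = {2}
closure: X∖int(X∖A) = X∖{4} = {0,5,2,1,3}
∂A = {0,5,2,1,3} minus {2} = {0,5,1,3}

int(A) = {2}
cl(A)  = {0,5,2,1,3}
∂A     = {0,5,1,3}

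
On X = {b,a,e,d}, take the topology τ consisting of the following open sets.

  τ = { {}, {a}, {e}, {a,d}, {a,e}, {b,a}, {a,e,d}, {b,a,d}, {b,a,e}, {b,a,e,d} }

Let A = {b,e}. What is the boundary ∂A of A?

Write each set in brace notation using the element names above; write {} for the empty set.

{b}

opens ⊆ A: {}, {e}; union → int = {e}
complement {a,d}; its interior {a,d}; cl(A) = X∖{a,d} = {b,e}
boundary = {b,e} ∖ {e} = {b}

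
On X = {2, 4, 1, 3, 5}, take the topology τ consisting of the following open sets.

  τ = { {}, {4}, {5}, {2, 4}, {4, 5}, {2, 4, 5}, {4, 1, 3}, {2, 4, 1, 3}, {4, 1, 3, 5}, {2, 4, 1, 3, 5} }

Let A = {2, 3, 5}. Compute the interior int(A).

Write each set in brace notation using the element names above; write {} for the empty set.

{5}

opens ⊆ A: {}, {5}; union → int = {5}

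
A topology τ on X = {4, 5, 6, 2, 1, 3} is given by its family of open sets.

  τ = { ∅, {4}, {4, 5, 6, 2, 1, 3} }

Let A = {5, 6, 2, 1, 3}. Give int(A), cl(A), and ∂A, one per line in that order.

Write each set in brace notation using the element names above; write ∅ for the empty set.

open subsets of A: ∅; so int(A) = ∅
closure: X∖int(X∖A) = X∖{4} = {5, 6, 2, 1, 3}
∂A = {5, 6, 2, 1, 3} minus ∅ = {5, 6, 2, 1, 3}

int(A) = ∅
cl(A)  = {5, 6, 2, 1, 3}
∂A     = {5, 6, 2, 1, 3}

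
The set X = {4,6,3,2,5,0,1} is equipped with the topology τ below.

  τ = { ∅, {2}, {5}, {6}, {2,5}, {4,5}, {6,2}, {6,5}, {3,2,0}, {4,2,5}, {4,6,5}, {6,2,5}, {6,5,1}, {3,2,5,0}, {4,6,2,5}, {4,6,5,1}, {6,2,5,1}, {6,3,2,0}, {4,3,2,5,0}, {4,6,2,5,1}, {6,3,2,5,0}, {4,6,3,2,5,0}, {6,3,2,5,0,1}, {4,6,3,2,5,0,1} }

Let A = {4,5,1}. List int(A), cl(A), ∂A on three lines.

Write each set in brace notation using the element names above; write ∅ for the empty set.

U open, U⊆A: ∅, {5}, {4,5}. int(A) = ⋃ = {4,5}
X∖A={6,3,2,0}, int(X∖A)={6,3,2,0}, hence cl(A)={4,5,1}
∂A: remove int from cl → {1}

int(A) = {4,5}
cl(A)  = {4,5,1}
∂A     = {1}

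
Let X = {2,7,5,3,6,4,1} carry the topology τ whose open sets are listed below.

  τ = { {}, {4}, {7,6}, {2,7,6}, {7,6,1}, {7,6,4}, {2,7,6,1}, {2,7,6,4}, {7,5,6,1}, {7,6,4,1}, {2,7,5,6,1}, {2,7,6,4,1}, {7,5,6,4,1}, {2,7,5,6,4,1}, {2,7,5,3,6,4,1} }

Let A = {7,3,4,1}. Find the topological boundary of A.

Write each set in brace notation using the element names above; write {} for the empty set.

{2,7,5,3,6,1}

U open, U⊆A: {}, {4}. int(A) = ⋃ = {4}
X∖A={2,5,6}, int(X∖A)={}, hence cl(A)={2,7,5,3,6,4,1}
∂A: remove int from cl → {2,7,5,3,6,1}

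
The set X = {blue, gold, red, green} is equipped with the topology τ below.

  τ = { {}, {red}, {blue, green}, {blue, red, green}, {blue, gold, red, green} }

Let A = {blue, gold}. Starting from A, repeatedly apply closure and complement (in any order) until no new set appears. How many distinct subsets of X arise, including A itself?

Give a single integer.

closure: X∖int(X∖A) = X∖{red} = {blue, gold, green}
Let k=closure and c=complement:
  1. A     = {blue, gold}
  2. kA    = {blue, gold, green}
  3. cA    = {red, green}
  4. ckA   = {red}
  5. kcA   = {blue, gold, red, green}
  6. kckA  = {gold, red}
  7. ckcA  = {}
  8. ckckA = {blue, green}
— saturated at 8

8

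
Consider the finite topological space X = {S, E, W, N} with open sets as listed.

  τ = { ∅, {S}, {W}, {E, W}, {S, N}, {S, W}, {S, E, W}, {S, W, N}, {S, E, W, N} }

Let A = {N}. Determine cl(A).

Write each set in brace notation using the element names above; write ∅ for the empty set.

{N}

X∖A={S, E, W}, int(X∖A)={S, E, W}, hence cl(A)={N}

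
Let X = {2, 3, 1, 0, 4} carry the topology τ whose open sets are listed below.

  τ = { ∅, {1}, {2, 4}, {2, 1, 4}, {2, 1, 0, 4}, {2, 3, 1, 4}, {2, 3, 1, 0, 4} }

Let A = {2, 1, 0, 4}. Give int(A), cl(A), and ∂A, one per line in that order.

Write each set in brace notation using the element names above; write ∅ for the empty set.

int(A) = {2, 1, 0, 4}
cl(A)  = {2, 3, 1, 0, 4}
∂A     = {3}

open subsets of A: ∅, {1}, {2, 4}, {2, 1, 4}, {2, 1, 0, 4}; so int(A) = {2, 1, 0, 4}
closure: X∖int(X∖A) = X∖∅ = {2, 3, 1, 0, 4}
∂A = {2, 3, 1, 0, 4} minus {2, 1, 0, 4} = {3}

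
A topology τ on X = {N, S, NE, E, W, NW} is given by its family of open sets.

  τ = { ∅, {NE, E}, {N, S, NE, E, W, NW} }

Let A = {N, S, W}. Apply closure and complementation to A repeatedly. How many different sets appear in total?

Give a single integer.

complement {NE, E, NW}; its interior {NE, E}; cl(A) = X∖{NE, E} = {N, S, W, NW}
With k = closure, c = complement:
  1. A     = {N, S, W}
  2. kA    = {N, S, W, NW}
  3. cA    = {NE, E, NW}
  4. ckA   = {NE, E}
  5. kcA   = {N, S, NE, E, W, NW}
  6. ckcA  = ∅
k, c of each give nothing new

6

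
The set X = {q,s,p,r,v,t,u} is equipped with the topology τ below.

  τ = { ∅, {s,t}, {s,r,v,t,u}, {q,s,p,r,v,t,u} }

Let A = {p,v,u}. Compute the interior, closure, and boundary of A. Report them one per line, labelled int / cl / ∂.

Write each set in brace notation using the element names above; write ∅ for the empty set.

int(A) = ∅
cl(A)  = {q,p,r,v,u}
∂A     = {q,p,r,v,u}

U open, U⊆A: ∅. int(A) = ⋃ = ∅
X∖A={q,s,r,t}, int(X∖A)={s,t}, hence cl(A)={q,p,r,v,u}
∂A: remove int from cl → {q,p,r,v,u}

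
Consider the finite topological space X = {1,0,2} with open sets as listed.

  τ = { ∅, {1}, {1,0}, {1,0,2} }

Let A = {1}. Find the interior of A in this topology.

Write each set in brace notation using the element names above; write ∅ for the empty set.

interior: largest open inside A is {1} (from ∅, {1})

{1}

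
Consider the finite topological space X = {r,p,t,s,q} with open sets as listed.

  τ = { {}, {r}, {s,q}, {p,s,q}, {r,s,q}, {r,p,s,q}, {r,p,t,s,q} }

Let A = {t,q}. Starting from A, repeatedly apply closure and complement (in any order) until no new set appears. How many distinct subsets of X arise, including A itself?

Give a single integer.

cl via duality: int({r,p,s}) = {r}, so X∖{r} = {p,t,s,q}
Write k for closure, c for complement:
  1. A     = {t,q}
  2. kA    = {p,t,s,q}
  3. cA    = {r,p,s}
  4. ckA   = {r}
  5. kcA   = {r,p,t,s,q}
  6. kckA  = {r,t}
  7. ckcA  = {}
  8. ckckA = {p,s,q}
applying k or c yields no new set

8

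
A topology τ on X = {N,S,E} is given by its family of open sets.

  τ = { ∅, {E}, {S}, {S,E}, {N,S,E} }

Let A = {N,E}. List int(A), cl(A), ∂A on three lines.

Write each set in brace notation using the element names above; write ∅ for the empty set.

U open, U⊆A: ∅, {E}. int(A) = ⋃ = {E}
X∖A={S}, int(X∖A)={S}, hence cl(A)={N,E}
∂A: remove int from cl → {N}

int(A) = {E}
cl(A)  = {N,E}
∂A     = {N}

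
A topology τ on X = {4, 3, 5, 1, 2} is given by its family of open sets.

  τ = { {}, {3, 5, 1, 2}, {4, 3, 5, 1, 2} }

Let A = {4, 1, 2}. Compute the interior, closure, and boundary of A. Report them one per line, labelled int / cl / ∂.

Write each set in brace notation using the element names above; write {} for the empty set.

interior: largest open inside A is {} (from {})
cl via duality: int({3, 5}) = {}, so X∖{} = {4, 3, 5, 1, 2}
cl∖int = {4, 3, 5, 1, 2}

int(A) = {}
cl(A)  = {4, 3, 5, 1, 2}
∂A     = {4, 3, 5, 1, 2}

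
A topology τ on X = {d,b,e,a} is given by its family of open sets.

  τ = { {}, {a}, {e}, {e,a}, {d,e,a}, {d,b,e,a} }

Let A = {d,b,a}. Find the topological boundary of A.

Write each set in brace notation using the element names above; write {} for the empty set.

{d,b}

U open, U⊆A: {}, {a}. int(A) = ⋃ = {a}
X∖A={e}, int(X∖A)={e}, hence cl(A)={d,b,a}
∂A: remove int from cl → {d,b}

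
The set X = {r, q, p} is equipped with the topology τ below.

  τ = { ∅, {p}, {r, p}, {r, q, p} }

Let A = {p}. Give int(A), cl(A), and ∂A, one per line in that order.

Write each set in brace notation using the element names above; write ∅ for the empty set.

interior: largest open inside A is {p} (from ∅, {p})
cl via duality: int({r, q}) = ∅, so X∖∅ = {r, q, p}
cl∖int = {r, q}

int(A) = {p}
cl(A)  = {r, q, p}
∂A     = {r, q}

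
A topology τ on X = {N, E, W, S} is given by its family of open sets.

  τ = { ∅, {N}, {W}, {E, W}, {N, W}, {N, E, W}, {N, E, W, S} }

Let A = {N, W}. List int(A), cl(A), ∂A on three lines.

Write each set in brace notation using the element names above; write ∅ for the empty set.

int(A) = {N, W}
cl(A)  = {N, E, W, S}
∂A     = {E, S}

open subsets of A: ∅, {W}, {N}, {N, W}; so int(A) = {N, W}
closure: X∖int(X∖A) = X∖∅ = {N, E, W, S}
∂A = {N, E, W, S} minus {N, W} = {E, S}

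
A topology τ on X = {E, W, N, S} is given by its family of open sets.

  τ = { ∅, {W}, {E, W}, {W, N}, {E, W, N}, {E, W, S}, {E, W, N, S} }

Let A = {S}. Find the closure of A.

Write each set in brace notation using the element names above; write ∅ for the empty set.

{S}

complement {E, W, N}; its interior {E, W, N}; cl(A) = X∖{E, W, N} = {S}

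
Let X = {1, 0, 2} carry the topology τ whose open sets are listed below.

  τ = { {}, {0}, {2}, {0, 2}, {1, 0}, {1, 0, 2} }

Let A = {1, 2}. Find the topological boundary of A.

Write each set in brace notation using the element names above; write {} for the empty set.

{1}

interior: largest open inside A is {2} (from {}, {2})
cl via duality: int({0}) = {0}, so X∖{0} = {1, 2}
cl∖int = {1}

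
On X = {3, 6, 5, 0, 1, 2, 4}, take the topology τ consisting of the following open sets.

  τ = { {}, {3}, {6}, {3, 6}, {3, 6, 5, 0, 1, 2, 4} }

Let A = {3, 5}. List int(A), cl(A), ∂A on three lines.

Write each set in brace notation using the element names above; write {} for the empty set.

U open, U⊆A: {}, {3}. int(A) = ⋃ = {3}
X∖A={6, 0, 1, 2, 4}, int(X∖A)={6}, hence cl(A)={3, 5, 0, 1, 2, 4}
∂A: remove int from cl → {5, 0, 1, 2, 4}

int(A) = {3}
cl(A)  = {3, 5, 0, 1, 2, 4}
∂A     = {5, 0, 1, 2, 4}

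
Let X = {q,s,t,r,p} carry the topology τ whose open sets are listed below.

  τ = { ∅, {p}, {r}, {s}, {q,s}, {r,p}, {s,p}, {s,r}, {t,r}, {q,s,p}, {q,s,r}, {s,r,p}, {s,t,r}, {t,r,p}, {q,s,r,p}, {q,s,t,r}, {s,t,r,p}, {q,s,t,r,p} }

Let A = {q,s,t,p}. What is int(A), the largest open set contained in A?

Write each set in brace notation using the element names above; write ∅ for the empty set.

U open, U⊆A: ∅, {p}, {s}, {s,p}, {q,s}, {q,s,p}. int(A) = ⋃ = {q,s,p}

{q,s,p}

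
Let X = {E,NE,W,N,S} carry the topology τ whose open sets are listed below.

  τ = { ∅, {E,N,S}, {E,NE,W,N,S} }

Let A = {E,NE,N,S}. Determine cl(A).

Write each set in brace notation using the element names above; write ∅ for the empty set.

{E,NE,W,N,S}

complement {W}; its interior ∅; cl(A) = X∖∅ = {E,NE,W,N,S}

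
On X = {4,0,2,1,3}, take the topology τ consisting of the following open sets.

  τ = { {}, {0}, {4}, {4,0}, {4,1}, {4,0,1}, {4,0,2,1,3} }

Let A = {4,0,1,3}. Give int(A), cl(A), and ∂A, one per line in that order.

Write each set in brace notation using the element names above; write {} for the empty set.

int(A) = {4,0,1}
cl(A)  = {4,0,2,1,3}
∂A     = {2,3}

U open, U⊆A: {}, {4}, {0}, {4,1}, {4,0}, {4,0,1}. int(A) = ⋃ = {4,0,1}
X∖A={2}, int(X∖A)={}, hence cl(A)={4,0,2,1,3}
∂A: remove int from cl → {2,3}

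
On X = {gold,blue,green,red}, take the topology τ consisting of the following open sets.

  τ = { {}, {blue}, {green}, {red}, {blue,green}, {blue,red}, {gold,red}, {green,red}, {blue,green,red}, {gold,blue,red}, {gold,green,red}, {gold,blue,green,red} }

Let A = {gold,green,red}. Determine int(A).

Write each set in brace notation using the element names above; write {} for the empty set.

{gold,green,red}

open subsets of A: {}, {red}, {green}, {gold,red}, {green,red}, {gold,green,red}; so int(A) = {gold,green,red}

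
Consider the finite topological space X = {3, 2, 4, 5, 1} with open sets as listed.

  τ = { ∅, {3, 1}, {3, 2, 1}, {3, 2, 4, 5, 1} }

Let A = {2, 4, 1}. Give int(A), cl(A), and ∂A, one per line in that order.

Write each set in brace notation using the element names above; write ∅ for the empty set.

interior: largest open inside A is ∅ (from ∅)
cl via duality: int({3, 5}) = ∅, so X∖∅ = {3, 2, 4, 5, 1}
cl∖int = {3, 2, 4, 5, 1}

int(A) = ∅
cl(A)  = {3, 2, 4, 5, 1}
∂A     = {3, 2, 4, 5, 1}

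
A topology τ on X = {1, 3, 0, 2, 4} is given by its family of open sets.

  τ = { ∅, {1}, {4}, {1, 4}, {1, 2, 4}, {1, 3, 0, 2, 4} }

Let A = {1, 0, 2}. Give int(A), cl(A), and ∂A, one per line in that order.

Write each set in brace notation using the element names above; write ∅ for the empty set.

int(A) = {1}
cl(A)  = {1, 3, 0, 2}
∂A     = {3, 0, 2}

U open, U⊆A: ∅, {1}. int(A) = ⋃ = {1}
X∖A={3, 4}, int(X∖A)={4}, hence cl(A)={1, 3, 0, 2}
∂A: remove int from cl → {3, 0, 2}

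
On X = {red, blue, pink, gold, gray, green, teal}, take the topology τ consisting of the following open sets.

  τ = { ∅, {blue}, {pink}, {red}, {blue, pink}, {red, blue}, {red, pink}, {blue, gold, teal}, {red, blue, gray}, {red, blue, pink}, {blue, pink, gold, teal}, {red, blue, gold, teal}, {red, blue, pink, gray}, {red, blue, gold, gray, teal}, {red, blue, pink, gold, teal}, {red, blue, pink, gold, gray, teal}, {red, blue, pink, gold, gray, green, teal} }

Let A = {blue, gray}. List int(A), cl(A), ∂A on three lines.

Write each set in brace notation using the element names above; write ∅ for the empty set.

open subsets of A: ∅, {blue}; so int(A) = {blue}
closure: X∖int(X∖A) = X∖{red, pink} = {blue, gold, gray, green, teal}
∂A = {blue, gold, gray, green, teal} minus {blue} = {gold, gray, green, teal}

int(A) = {blue}
cl(A)  = {blue, gold, gray, green, teal}
∂A     = {gold, gray, green, teal}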